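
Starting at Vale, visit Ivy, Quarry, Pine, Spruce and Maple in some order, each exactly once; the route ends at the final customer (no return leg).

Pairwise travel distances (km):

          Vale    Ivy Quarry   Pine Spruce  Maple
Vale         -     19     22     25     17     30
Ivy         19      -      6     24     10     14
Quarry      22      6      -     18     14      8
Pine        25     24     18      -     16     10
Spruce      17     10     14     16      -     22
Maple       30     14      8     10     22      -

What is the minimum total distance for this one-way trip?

There are 5! = 120 possible orderings.
Vale - Ivy - Quarry - Pine - Spruce - Maple: 19+6+18+16+22 = 81
Vale - Ivy - Quarry - Pine - Maple - Spruce: 19+6+18+10+22 = 75
Vale - Ivy - Quarry - Spruce - Pine - Maple: 19+6+14+16+10 = 65
Vale - Ivy - Quarry - Spruce - Maple - Pine: 19+6+14+22+10 = 71
Vale - Ivy - Quarry - Maple - Pine - Spruce: 19+6+8+10+16 = 59
Vale - Ivy - Quarry - Maple - Spruce - Pine: 19+6+8+22+16 = 71
Vale - Ivy - Pine - Quarry - Spruce - Maple: 19+24+18+14+22 = 97
Vale - Ivy - Pine - Quarry - Maple - Spruce: 19+24+18+8+22 = 91
Vale - Ivy - Pine - Spruce - Quarry - Maple: 19+24+16+14+8 = 81
Vale - Ivy - Pine - Spruce - Maple - Quarry: 19+24+16+22+8 = 89
Vale - Ivy - Pine - Maple - Quarry - Spruce: 19+24+10+8+14 = 75
Vale - Ivy - Pine - Maple - Spruce - Quarry: 19+24+10+22+14 = 89
Vale - Ivy - Spruce - Quarry - Pine - Maple: 19+10+14+18+10 = 71
Vale - Ivy - Spruce - Quarry - Maple - Pine: 19+10+14+8+10 = 61
… (106 more)
Vale - Spruce - Ivy - Quarry - Maple - Pine: 17+10+6+8+10 = 51  ← best
The minimum is 51.
One shortest path: Vale → Spruce → Ivy → Quarry → Maple → Pine.

Shortest open route: 51 km.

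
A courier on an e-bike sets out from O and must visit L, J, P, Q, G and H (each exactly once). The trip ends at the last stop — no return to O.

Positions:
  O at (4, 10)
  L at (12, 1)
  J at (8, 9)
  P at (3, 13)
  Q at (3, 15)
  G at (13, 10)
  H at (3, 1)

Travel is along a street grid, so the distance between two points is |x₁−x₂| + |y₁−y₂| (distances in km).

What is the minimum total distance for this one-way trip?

There are 6! = 720 possible orderings.
O → L → J → P → Q → G → H: 17+12+9+2+15+19 = 74
O → L → J → P → Q → H → G: 17+12+9+2+14+19 = 73
O → L → J → P → G → Q → H: 17+12+9+13+15+14 = 80
O → L → J → P → G → H → Q: 17+12+9+13+19+14 = 84
O → L → J → P → H → Q → G: 17+12+9+12+14+15 = 79
O → L → J → P → H → G → Q: 17+12+9+12+19+15 = 84
O → L → J → Q → P → G → H: 17+12+11+2+13+19 = 74
O → L → J → Q → P → H → G: 17+12+11+2+12+19 = 73
… (712 more)
O → P → Q → J → G → L → H: 4+2+11+6+10+9 = 42  ← best
The minimum is 42.
One shortest path: O → P → Q → J → G → L → H.

Shortest open route: 42 km.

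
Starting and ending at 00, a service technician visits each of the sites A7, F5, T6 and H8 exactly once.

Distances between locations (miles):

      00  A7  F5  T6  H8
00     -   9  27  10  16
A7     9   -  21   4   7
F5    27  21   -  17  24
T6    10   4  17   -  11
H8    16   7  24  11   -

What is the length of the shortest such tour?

With 4 stops there are 4!/2 = 12 distinct round trips (a route and its reverse cost the same).
00 - A7 - F5 - T6 - H8 - 00: 9+21+17+11+16 = 74
00 - A7 - F5 - H8 - T6 - 00: 9+21+24+11+10 = 75
00 - A7 - T6 - F5 - H8 - 00: 9+4+17+24+16 = 70
00 - A7 - T6 - H8 - F5 - 00: 9+4+11+24+27 = 75
00 - A7 - H8 - F5 - T6 - 00: 9+7+24+17+10 = 67
00 - A7 - H8 - T6 - F5 - 00: 9+7+11+17+27 = 71
00 - F5 - A7 - T6 - H8 - 00: 27+21+4+11+16 = 79
00 - F5 - A7 - H8 - T6 - 00: 27+21+7+11+10 = 76
00 - F5 - T6 - A7 - H8 - 00: 27+17+4+7+16 = 71
00 - F5 - H8 - A7 - T6 - 00: 27+24+7+4+10 = 72
00 - T6 - A7 - F5 - H8 - 00: 10+4+21+24+16 = 75
00 - T6 - F5 - A7 - H8 - 00: 10+17+21+7+16 = 71
The minimum is 67.
One optimal route: 00 → A7 → H8 → F5 → T6 → 00 (or its reverse).

Minimum total distance: 67 miles.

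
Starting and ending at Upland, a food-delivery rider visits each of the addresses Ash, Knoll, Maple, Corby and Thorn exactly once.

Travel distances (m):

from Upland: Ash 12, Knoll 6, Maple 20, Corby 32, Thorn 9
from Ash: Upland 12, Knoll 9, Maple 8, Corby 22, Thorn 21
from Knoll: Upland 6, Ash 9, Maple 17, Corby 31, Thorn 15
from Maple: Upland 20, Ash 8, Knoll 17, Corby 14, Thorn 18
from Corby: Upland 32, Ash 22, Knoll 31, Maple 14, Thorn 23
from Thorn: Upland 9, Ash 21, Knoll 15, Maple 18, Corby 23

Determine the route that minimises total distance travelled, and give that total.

There are 60 distinct closed tours to check (reversals are equivalent).
Upland → Ash → Knoll → Maple → Corby → Thorn → Upland: 12+9+17+14+23+9 = 84
Upland → Ash → Knoll → Maple → Thorn → Corby → Upland: 12+9+17+18+23+32 = 111
Upland → Ash → Knoll → Corby → Maple → Thorn → Upland: 12+9+31+14+18+9 = 93
Upland → Ash → Knoll → Corby → Thorn → Maple → Upland: 12+9+31+23+18+20 = 113
Upland → Ash → Knoll → Thorn → Maple → Corby → Upland: 12+9+15+18+14+32 = 100
Upland → Ash → Knoll → Thorn → Corby → Maple → Upland: 12+9+15+23+14+20 = 93
Upland → Ash → Maple → Knoll → Corby → Thorn → Upland: 12+8+17+31+23+9 = 100
Upland → Ash → Maple → Knoll → Thorn → Corby → Upland: 12+8+17+15+23+32 = 107
Upland → Ash → Maple → Corby → Knoll → Thorn → Upland: 12+8+14+31+15+9 = 89
Upland → Ash → Maple → Corby → Thorn → Knoll → Upland: 12+8+14+23+15+6 = 78
Upland → Ash → Maple → Thorn → Knoll → Corby → Upland: 12+8+18+15+31+32 = 116
Upland → Ash → Maple → Thorn → Corby → Knoll → Upland: 12+8+18+23+31+6 = 98
Upland → Ash → Corby → Knoll → Maple → Thorn → Upland: 12+22+31+17+18+9 = 109
Upland → Ash → Corby → Knoll → Thorn → Maple → Upland: 12+22+31+15+18+20 = 118
… (46 more)
Upland → Knoll → Ash → Maple → Corby → Thorn → Upland: 6+9+8+14+23+9 = 69  ← best
The minimum is 69.
One optimal route: Upland → Knoll → Ash → Maple → Corby → Thorn → Upland (or its reverse).

Shortest round trip = 69 m.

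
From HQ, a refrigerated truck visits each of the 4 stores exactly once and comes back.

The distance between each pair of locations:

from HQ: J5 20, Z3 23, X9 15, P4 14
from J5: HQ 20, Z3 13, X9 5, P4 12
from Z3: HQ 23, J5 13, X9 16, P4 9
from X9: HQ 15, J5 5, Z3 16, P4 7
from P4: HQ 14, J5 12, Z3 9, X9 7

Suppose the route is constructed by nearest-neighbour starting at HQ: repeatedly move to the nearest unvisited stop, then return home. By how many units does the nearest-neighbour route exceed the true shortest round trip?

From HQ: P4=14, X9=15, J5=20, Z3=23 → choose P4 (14).
From P4: X9=7, Z3=9, J5=12 → choose X9 (7).
From X9: J5=5, Z3=16 → choose J5 (5).
From J5: Z3=13 → choose Z3 (13).
NN route HQ → P4 → X9 → J5 → Z3 → HQ costs 62.
Optimal: HQ → X9 → J5 → Z3 → P4 → HQ costs 56 (by enumerating all 12 distinct tours).
Excess = 62 − 56 = 6.

The nearest-neighbour route is 6 longer than optimal.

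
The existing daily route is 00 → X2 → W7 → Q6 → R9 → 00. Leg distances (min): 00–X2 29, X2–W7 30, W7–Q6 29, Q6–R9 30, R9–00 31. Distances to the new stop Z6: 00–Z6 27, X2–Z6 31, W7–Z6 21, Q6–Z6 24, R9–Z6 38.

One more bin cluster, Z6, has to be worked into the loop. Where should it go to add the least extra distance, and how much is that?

Insertion cost between consecutive stops i–j is d(i,Z6) + d(Z6,j) − d(i,j):
  between 00 and X2: 27 + 31 − 29 = 29
  between X2 and W7: 31 + 21 − 30 = 22
  between W7 and Q6: 21 + 24 − 29 = 16
  between Q6 and R9: 24 + 38 − 30 = 32
  between R9 and 00: 38 + 27 − 31 = 34
Cheapest insertion is between W7 and Q6, adding 16.
New total = 149 + 16 = 165.

Adding 16 min by placing Z6 on the W7–Q6 leg.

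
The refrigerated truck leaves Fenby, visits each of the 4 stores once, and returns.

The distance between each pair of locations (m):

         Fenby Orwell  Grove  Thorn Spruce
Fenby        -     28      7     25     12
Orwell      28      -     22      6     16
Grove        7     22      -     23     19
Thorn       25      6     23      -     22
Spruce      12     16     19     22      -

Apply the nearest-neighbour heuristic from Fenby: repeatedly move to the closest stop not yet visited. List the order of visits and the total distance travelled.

73 m along Fenby → Grove → Spruce → Orwell → Thorn → Fenby.

At Fenby the remaining stops are Grove 7, Spruce 12, Thorn 25, Orwell 28; go to Grove.
At Grove the remaining stops are Spruce 19, Orwell 22, Thorn 23; go to Spruce.
At Spruce the remaining stops are Orwell 16, Thorn 22; go to Orwell.
At Orwell the remaining stops are Thorn 6; go to Thorn.
Return Thorn→Fenby: 25.
Total = 7 + 19 + 16 + 6 + 25 = 73.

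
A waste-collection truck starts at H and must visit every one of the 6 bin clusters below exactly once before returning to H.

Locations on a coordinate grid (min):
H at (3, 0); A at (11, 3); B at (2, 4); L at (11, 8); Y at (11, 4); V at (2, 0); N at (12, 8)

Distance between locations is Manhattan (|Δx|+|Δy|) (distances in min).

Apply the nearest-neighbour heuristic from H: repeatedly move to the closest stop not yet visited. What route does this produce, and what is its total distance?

H → [V:1 / B:5 / A:11 / Y:12 / L:16 / N:17] → V (1)
V → [B:4 / A:12 / Y:13 / L:17 / N:18] → B (4)
B → [Y:9 / A:10 / L:13 / N:14] → Y (9)
Y → [A:1 / L:4 / N:5] → A (1)
A → [L:5 / N:6] → L (5)
L → [N:1] → N (1)
Return N→H: 17.
Total = 1 + 4 + 9 + 1 + 5 + 1 + 17 = 38.

Nearest-neighbour total = 38 min; route H → V → B → Y → A → L → N → H.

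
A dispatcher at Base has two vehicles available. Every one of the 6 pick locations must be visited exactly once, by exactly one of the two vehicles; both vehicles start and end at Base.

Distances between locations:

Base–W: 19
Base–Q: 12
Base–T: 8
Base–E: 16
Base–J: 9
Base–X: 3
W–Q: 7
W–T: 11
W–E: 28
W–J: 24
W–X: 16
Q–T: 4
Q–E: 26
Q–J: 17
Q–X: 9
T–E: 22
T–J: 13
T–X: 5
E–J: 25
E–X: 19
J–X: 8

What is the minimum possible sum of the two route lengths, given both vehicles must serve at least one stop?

Minimum combined distance: 81.

Try each way of splitting the stops between the two vehicles (each non-empty) and, for each split, find the best tour for each vehicle:
  {W} + {Q, T, E, J, X}: 38 + 68 = 106
  {Q} + {W, T, E, J, X}: 24 + 77 = 101
  {W, Q} + {T, E, J, X}: 38 + 60 = 98
  {T} + {W, Q, E, J, X}: 16 + 77 = 93
  {W, T} + {Q, E, J, X}: 38 + 68 = 106
  {Q, T} + {W, E, J, X}: 24 + 77 = 101
  … (31 splits in total)
  {J} + {W, Q, T, E, X}: 18 + 63 = 81  ← best
Best: vehicle 1 Base → J → Base = 18; vehicle 2 Base → E → W → Q → T → X → Base = 63; combined 81.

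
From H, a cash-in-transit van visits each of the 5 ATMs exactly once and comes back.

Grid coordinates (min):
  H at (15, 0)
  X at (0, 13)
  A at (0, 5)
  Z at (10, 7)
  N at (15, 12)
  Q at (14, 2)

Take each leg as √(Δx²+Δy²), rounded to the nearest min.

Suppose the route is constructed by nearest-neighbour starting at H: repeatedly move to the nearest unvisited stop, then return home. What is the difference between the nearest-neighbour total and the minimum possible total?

From H: Q=2, Z=9, N=12, A=16, X=20 → choose Q (2).
From Q: Z=6, N=10, A=14, X=18 → choose Z (6).
From Z: N=7, A=10, X=12 → choose N (7).
From N: X=15, A=17 → choose X (15).
From X: A=8 → choose A (8).
NN route H → Q → Z → N → X → A → H costs 54.
Optimal: H → N → X → A → Z → Q → H costs 53 (by enumerating all 60 distinct tours).
Excess = 54 − 53 = 1.

Excess over optimum: 1 min.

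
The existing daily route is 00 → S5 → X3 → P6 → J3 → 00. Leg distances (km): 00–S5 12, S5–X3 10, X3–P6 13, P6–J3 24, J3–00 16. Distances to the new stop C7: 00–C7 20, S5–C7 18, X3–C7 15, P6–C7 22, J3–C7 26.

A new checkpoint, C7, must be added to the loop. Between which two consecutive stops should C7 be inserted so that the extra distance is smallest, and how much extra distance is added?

Adding 23 km by placing C7 on the S5–X3 leg.

Insertion cost between consecutive stops i–j is d(i,C7) + d(C7,j) − d(i,j):
  between 00 and S5: 20 + 18 − 12 = 26
  between S5 and X3: 18 + 15 − 10 = 23
  between X3 and P6: 15 + 22 − 13 = 24
  between P6 and J3: 22 + 26 − 24 = 24
  between J3 and 00: 26 + 20 − 16 = 30
Cheapest insertion is between S5 and X3, adding 23.
New total = 75 + 23 = 98.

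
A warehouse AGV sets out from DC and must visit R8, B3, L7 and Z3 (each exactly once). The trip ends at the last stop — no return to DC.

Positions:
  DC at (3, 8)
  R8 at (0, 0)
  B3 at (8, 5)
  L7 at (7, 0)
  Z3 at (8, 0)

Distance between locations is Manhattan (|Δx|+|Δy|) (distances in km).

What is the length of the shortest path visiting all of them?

Shortest open route: 21 km.

There are 4! = 24 possible orderings.
DC→R8→B3→L7→Z3: 11+13+6+1 = 31
DC→R8→B3→Z3→L7: 11+13+5+1 = 30
DC→R8→L7→B3→Z3: 11+7+6+5 = 29
DC→R8→L7→Z3→B3: 11+7+1+5 = 24
DC→R8→Z3→B3→L7: 11+8+5+6 = 30
DC→R8→Z3→L7→B3: 11+8+1+6 = 26
DC→B3→R8→L7→Z3: 8+13+7+1 = 29
DC→B3→R8→Z3→L7: 8+13+8+1 = 30
DC→B3→L7→R8→Z3: 8+6+7+8 = 29
DC→B3→L7→Z3→R8: 8+6+1+8 = 23
DC→B3→Z3→R8→L7: 8+5+8+7 = 28
DC→B3→Z3→L7→R8: 8+5+1+7 = 21
DC→L7→R8→B3→Z3: 12+7+13+5 = 37
DC→L7→R8→Z3→B3: 12+7+8+5 = 32
… (10 more)
The minimum is 21.
One shortest path: DC → B3 → Z3 → L7 → R8.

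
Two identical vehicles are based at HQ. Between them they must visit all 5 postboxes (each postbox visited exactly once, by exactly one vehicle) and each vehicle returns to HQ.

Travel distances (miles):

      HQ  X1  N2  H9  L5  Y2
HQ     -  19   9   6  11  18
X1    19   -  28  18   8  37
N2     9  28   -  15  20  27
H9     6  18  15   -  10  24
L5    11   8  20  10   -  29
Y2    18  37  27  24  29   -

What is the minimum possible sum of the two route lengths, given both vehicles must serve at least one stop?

Minimum combined distance: 97 miles.

There are 2^4 − 1 = 15 ways to divide the 5 stops into two non-empty groups. For each, the best each vehicle can do is its own shortest tour through its group:
  {X1} + {N2, H9, L5, Y2}: 38 + 81 = 119
  {N2} + {X1, H9, L5, Y2}: 18 + 79 = 97
  {X1, N2} + {H9, L5, Y2}: 56 + 63 = 119
  {H9} + {X1, N2, L5, Y2}: 12 + 92 = 104
  {X1, H9} + {N2, L5, Y2}: 43 + 76 = 119
  {N2, H9} + {X1, L5, Y2}: 30 + 74 = 104
  … (15 splits in total)
Best: vehicle 1 HQ → N2 → HQ = 18; vehicle 2 HQ → X1 → L5 → H9 → Y2 → HQ = 79; combined 97.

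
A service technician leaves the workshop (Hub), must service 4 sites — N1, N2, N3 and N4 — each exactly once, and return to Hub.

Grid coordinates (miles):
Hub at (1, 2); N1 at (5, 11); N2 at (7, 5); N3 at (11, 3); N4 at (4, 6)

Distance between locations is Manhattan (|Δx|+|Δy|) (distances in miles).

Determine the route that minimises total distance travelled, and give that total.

Shortest round trip = 38 miles.

There are 12 distinct closed tours to check (reversals are equivalent).
Hub → N1 → N2 → N3 → N4 → Hub: 13+8+6+10+7 = 44
Hub → N1 → N2 → N4 → N3 → Hub: 13+8+4+10+11 = 46
Hub → N1 → N3 → N2 → N4 → Hub: 13+14+6+4+7 = 44
Hub → N1 → N3 → N4 → N2 → Hub: 13+14+10+4+9 = 50
Hub → N1 → N4 → N2 → N3 → Hub: 13+6+4+6+11 = 40
Hub → N1 → N4 → N3 → N2 → Hub: 13+6+10+6+9 = 44
Hub → N2 → N1 → N3 → N4 → Hub: 9+8+14+10+7 = 48
Hub → N2 → N1 → N4 → N3 → Hub: 9+8+6+10+11 = 44
Hub → N2 → N3 → N1 → N4 → Hub: 9+6+14+6+7 = 42
Hub → N2 → N4 → N1 → N3 → Hub: 9+4+6+14+11 = 44
Hub → N3 → N1 → N2 → N4 → Hub: 11+14+8+4+7 = 44
Hub → N3 → N2 → N1 → N4 → Hub: 11+6+8+6+7 = 38
The minimum is 38.
One optimal route: Hub → N3 → N2 → N1 → N4 → Hub (or its reverse).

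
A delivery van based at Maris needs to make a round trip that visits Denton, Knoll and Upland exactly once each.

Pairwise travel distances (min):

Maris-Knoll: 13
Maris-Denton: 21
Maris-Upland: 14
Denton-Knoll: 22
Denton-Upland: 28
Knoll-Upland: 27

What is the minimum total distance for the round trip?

77 min — the shortest possible round trip.

There are 3 distinct closed tours to check (reversals are equivalent).
Maris → Denton → Knoll → Upland → Maris: 21+22+27+14 = 84
Maris → Denton → Upland → Knoll → Maris: 21+28+27+13 = 89
Maris → Knoll → Denton → Upland → Maris: 13+22+28+14 = 77
The minimum is 77.
One optimal route: Maris → Knoll → Denton → Upland → Maris (or its reverse).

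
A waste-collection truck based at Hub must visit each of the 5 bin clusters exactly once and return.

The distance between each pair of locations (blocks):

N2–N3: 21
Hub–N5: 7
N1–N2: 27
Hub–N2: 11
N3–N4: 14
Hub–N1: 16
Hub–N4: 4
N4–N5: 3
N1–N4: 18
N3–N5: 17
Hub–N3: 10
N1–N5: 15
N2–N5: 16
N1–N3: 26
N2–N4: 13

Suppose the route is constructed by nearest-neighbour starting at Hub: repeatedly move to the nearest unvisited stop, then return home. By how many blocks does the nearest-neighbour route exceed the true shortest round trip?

The nearest-neighbour route is 2 blocks longer than optimal.

From Hub: N4=4, N5=7, N3=10, N2=11, N1=16 → choose N4 (4).
From N4: N5=3, N2=13, N3=14, N1=18 → choose N5 (3).
From N5: N1=15, N2=16, N3=17 → choose N1 (15).
From N1: N3=26, N2=27 → choose N3 (26).
From N3: N2=21 → choose N2 (21).
NN route Hub → N4 → N5 → N1 → N3 → N2 → Hub costs 80.
Optimal: Hub → N1 → N5 → N4 → N2 → N3 → Hub costs 78 (by enumerating all 60 distinct tours).
Excess = 80 − 78 = 2.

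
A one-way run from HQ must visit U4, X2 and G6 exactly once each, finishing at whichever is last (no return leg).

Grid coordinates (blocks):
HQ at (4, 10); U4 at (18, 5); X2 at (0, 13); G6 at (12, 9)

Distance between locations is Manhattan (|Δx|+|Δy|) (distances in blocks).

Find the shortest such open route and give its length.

There are 3! = 6 possible orderings.
HQ→U4→X2→G6: 19+26+16 = 61
HQ→U4→G6→X2: 19+10+16 = 45
HQ→X2→U4→G6: 7+26+10 = 43
HQ→X2→G6→U4: 7+16+10 = 33
HQ→G6→U4→X2: 9+10+26 = 45
HQ→G6→X2→U4: 9+16+26 = 51
The minimum is 33.
One shortest path: HQ → X2 → G6 → U4.

Shortest open route: 33 blocks.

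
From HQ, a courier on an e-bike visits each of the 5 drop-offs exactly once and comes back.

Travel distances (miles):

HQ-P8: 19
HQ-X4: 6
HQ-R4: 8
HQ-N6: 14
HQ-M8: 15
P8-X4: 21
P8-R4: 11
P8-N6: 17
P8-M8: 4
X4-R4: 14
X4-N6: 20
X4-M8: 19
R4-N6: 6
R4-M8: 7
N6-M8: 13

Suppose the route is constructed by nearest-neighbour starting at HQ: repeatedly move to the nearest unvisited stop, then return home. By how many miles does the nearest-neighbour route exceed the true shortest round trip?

HQ: X4=6, R4=8, N6=14, M8=15, P8=19 ⇒ X4
X4: R4=14, M8=19, N6=20, P8=21 ⇒ R4
R4: N6=6, M8=7, P8=11 ⇒ N6
N6: M8=13, P8=17 ⇒ M8
M8: P8=4 ⇒ P8
NN route HQ → X4 → R4 → N6 → M8 → P8 → HQ costs 62.
Optimal: HQ → X4 → P8 → M8 → R4 → N6 → HQ costs 58 (by enumerating all 60 distinct tours).
Excess = 62 − 58 = 4.

4 miles longer than the optimal tour.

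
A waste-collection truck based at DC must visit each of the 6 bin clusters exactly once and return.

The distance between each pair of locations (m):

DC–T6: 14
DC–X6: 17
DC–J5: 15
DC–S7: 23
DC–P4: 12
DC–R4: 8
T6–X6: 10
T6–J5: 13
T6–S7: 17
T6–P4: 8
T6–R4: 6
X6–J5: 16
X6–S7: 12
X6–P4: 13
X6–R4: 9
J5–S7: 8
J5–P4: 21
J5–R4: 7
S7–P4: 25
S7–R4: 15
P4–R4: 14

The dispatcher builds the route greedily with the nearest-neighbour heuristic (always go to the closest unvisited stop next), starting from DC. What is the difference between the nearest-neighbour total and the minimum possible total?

From DC: R4=8, P4=12, T6=14, J5=15, X6=17, S7=23 → choose R4 (8).
From R4: T6=6, J5=7, X6=9, P4=14, S7=15 → choose T6 (6).
From T6: P4=8, X6=10, J5=13, S7=17 → choose P4 (8).
From P4: X6=13, J5=21, S7=25 → choose X6 (13).
From X6: S7=12, J5=16 → choose S7 (12).
From S7: J5=8 → choose J5 (8).
NN route DC → R4 → T6 → P4 → X6 → S7 → J5 → DC costs 70.
Optimal: DC → P4 → T6 → X6 → S7 → J5 → R4 → DC costs 65 (by enumerating all 360 distinct tours).
Excess = 70 − 65 = 5.

5 m longer than the optimal tour.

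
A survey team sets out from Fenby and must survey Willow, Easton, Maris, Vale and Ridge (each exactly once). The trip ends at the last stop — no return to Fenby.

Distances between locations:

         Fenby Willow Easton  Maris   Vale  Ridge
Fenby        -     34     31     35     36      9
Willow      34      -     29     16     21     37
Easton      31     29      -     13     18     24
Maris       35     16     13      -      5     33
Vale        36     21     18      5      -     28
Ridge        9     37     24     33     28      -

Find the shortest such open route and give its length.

72 — the minimum one-way total.

There are 5! = 120 possible orderings.
Fenby → Willow → Easton → Maris → Vale → Ridge: 34+29+13+5+28 = 109
Fenby → Willow → Easton → Maris → Ridge → Vale: 34+29+13+33+28 = 137
Fenby → Willow → Easton → Vale → Maris → Ridge: 34+29+18+5+33 = 119
Fenby → Willow → Easton → Vale → Ridge → Maris: 34+29+18+28+33 = 142
Fenby → Willow → Easton → Ridge → Maris → Vale: 34+29+24+33+5 = 125
Fenby → Willow → Easton → Ridge → Vale → Maris: 34+29+24+28+5 = 120
Fenby → Willow → Maris → Easton → Vale → Ridge: 34+16+13+18+28 = 109
Fenby → Willow → Maris → Easton → Ridge → Vale: 34+16+13+24+28 = 115
Fenby → Willow → Maris → Vale → Easton → Ridge: 34+16+5+18+24 = 97
Fenby → Willow → Maris → Vale → Ridge → Easton: 34+16+5+28+24 = 107
Fenby → Willow → Maris → Ridge → Easton → Vale: 34+16+33+24+18 = 125
Fenby → Willow → Maris → Ridge → Vale → Easton: 34+16+33+28+18 = 129
Fenby → Willow → Vale → Easton → Maris → Ridge: 34+21+18+13+33 = 119
Fenby → Willow → Vale → Easton → Ridge → Maris: 34+21+18+24+33 = 130
… (106 more)
Fenby → Ridge → Easton → Maris → Vale → Willow: 9+24+13+5+21 = 72  ← best
The minimum is 72.
One shortest path: Fenby → Ridge → Easton → Maris → Vale → Willow.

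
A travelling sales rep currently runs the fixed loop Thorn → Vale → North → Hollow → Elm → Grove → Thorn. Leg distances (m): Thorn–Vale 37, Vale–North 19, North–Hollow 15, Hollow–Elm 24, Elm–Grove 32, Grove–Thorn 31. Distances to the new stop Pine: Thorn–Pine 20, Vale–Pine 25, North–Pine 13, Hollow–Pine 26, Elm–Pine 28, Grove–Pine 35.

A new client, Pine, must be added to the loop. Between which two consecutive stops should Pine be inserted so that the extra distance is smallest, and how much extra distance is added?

+8 m — insert Pine between Thorn and Vale.

Insertion cost between consecutive stops i–j is d(i,Pine) + d(Pine,j) − d(i,j):
  between Thorn and Vale: 20 + 25 − 37 = 8
  between Vale and North: 25 + 13 − 19 = 19
  between North and Hollow: 13 + 26 − 15 = 24
  between Hollow and Elm: 26 + 28 − 24 = 30
  between Elm and Grove: 28 + 35 − 32 = 31
  between Grove and Thorn: 35 + 20 − 31 = 24
Cheapest insertion is between Thorn and Vale, adding 8.
New total = 158 + 8 = 166.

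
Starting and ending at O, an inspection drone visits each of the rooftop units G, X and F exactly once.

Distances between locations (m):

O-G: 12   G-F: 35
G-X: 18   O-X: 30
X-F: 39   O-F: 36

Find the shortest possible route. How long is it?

105 m — the shortest possible round trip.

With 3 stops there are 3!/2 = 3 distinct round trips (a route and its reverse cost the same).
O → G → X → F → O: 12+18+39+36 = 105
O → G → F → X → O: 12+35+39+30 = 116
O → X → G → F → O: 30+18+35+36 = 119
The minimum is 105.
One optimal route: O → G → X → F → O (or its reverse).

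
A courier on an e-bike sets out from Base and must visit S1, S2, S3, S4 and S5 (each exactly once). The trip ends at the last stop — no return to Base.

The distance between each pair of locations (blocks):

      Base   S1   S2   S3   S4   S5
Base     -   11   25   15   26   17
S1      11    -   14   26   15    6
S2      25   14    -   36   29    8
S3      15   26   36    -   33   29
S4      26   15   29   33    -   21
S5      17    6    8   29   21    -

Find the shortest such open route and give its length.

77 blocks — the minimum one-way total.

There are 5! = 120 possible orderings.
Base→S1→S2→S3→S4→S5: 11+14+36+33+21 = 115
Base→S1→S2→S3→S5→S4: 11+14+36+29+21 = 111
Base→S1→S2→S4→S3→S5: 11+14+29+33+29 = 116
Base→S1→S2→S4→S5→S3: 11+14+29+21+29 = 104
Base→S1→S2→S5→S3→S4: 11+14+8+29+33 = 95
Base→S1→S2→S5→S4→S3: 11+14+8+21+33 = 87
Base→S1→S3→S2→S4→S5: 11+26+36+29+21 = 123
Base→S1→S3→S2→S5→S4: 11+26+36+8+21 = 102
Base→S1→S3→S4→S2→S5: 11+26+33+29+8 = 107
Base→S1→S3→S4→S5→S2: 11+26+33+21+8 = 99
Base→S1→S3→S5→S2→S4: 11+26+29+8+29 = 103
Base→S1→S3→S5→S4→S2: 11+26+29+21+29 = 116
Base→S1→S4→S2→S3→S5: 11+15+29+36+29 = 120
Base→S1→S4→S2→S5→S3: 11+15+29+8+29 = 92
… (106 more)
Base→S3→S4→S1→S5→S2: 15+33+15+6+8 = 77  ← best
The minimum is 77.
One shortest path: Base → S3 → S4 → S1 → S5 → S2.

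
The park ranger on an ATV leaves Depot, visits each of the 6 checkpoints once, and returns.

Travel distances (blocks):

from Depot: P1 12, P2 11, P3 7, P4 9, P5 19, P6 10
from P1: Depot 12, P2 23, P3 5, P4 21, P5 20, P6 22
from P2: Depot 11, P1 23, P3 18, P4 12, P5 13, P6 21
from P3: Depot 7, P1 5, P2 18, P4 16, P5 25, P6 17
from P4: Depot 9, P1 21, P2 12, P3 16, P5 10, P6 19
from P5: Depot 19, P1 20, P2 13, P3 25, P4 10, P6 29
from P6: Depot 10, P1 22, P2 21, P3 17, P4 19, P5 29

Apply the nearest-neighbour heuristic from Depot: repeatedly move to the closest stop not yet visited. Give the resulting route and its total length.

Depot → [P3:7 / P4:9 / P6:10 / P2:11 / P1:12 / P5:19] → P3 (7)
P3 → [P1:5 / P4:16 / P6:17 / P2:18 / P5:25] → P1 (5)
P1 → [P5:20 / P4:21 / P6:22 / P2:23] → P5 (20)
P5 → [P4:10 / P2:13 / P6:29] → P4 (10)
P4 → [P2:12 / P6:19] → P2 (12)
P2 → [P6:21] → P6 (21)
Return P6→Depot: 10.
Total = 7 + 5 + 20 + 10 + 12 + 21 + 10 = 85.

85 blocks along Depot → P3 → P1 → P5 → P4 → P2 → P6 → Depot.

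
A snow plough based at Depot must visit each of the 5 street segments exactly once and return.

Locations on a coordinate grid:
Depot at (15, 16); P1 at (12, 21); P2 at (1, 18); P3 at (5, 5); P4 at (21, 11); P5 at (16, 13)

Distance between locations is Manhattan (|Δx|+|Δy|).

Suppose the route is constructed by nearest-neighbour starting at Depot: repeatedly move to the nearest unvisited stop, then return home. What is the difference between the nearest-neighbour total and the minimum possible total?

From Depot: P5=4, P1=8, P4=11, P2=16, P3=21 → choose P5 (4).
From P5: P4=7, P1=12, P3=19, P2=20 → choose P4 (7).
From P4: P1=19, P3=22, P2=27 → choose P1 (19).
From P1: P2=14, P3=23 → choose P2 (14).
From P2: P3=17 → choose P3 (17).
NN route Depot → P5 → P4 → P1 → P2 → P3 → Depot costs 82.
Optimal: Depot → P1 → P2 → P3 → P4 → P5 → Depot costs 72 (by enumerating all 60 distinct tours).
Excess = 82 − 72 = 10.

10 longer than the optimal tour.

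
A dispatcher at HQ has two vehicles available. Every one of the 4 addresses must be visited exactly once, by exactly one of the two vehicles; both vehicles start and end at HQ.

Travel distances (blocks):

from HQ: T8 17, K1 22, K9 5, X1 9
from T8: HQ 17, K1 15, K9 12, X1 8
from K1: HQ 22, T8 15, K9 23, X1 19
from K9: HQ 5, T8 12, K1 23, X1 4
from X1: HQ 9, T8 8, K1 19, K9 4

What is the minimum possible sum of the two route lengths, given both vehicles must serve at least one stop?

Minimum combined distance: 64 blocks.

Try each way of splitting the stops between the two vehicles (each non-empty) and, for each split, find the best tour for each vehicle:
  {T8} + {K1, K9, X1}: 34 + 50 = 84
  {K1} + {T8, K9, X1}: 44 + 34 = 78
  {T8, K1} + {K9, X1}: 54 + 18 = 72
  {K9} + {T8, K1, X1}: 10 + 54 = 64
  {T8, K9} + {K1, X1}: 34 + 50 = 84
  {K1, K9} + {T8, X1}: 50 + 34 = 84
  … (7 splits in total)
Best: vehicle 1 HQ → K9 → HQ = 10; vehicle 2 HQ → K1 → T8 → X1 → HQ = 54; combined 64.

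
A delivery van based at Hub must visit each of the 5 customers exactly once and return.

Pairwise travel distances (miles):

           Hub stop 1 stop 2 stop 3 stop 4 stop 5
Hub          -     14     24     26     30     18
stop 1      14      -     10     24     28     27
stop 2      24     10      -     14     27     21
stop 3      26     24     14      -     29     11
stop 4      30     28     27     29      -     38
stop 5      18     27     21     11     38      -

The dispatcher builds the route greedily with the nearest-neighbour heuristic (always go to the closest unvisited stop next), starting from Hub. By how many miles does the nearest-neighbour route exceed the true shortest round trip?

Excess over optimum: 8 miles.

From Hub: stop 1=14, stop 5=18, stop 2=24, stop 3=26, stop 4=30 → choose stop 1 (14).
From stop 1: stop 2=10, stop 3=24, stop 5=27, stop 4=28 → choose stop 2 (10).
From stop 2: stop 3=14, stop 5=21, stop 4=27 → choose stop 3 (14).
From stop 3: stop 5=11, stop 4=29 → choose stop 5 (11).
From stop 5: stop 4=38 → choose stop 4 (38).
NN route Hub → stop 1 → stop 2 → stop 3 → stop 5 → stop 4 → Hub costs 117.
Optimal: Hub → stop 1 → stop 2 → stop 4 → stop 3 → stop 5 → Hub costs 109 (by enumerating all 60 distinct tours).
Excess = 117 − 109 = 8.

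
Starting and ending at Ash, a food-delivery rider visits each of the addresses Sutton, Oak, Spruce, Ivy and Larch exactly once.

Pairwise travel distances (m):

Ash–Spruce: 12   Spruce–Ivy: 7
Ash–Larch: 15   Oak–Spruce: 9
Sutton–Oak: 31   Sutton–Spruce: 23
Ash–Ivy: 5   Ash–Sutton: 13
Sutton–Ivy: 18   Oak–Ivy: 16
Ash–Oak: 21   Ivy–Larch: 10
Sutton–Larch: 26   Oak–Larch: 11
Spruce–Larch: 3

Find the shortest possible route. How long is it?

There are 60 distinct closed tours to check (reversals are equivalent).
Ash → Sutton → Oak → Spruce → Ivy → Larch → Ash: 13+31+9+7+10+15 = 85
Ash → Sutton → Oak → Spruce → Larch → Ivy → Ash: 13+31+9+3+10+5 = 71
Ash → Sutton → Oak → Ivy → Spruce → Larch → Ash: 13+31+16+7+3+15 = 85
Ash → Sutton → Oak → Ivy → Larch → Spruce → Ash: 13+31+16+10+3+12 = 85
Ash → Sutton → Oak → Larch → Spruce → Ivy → Ash: 13+31+11+3+7+5 = 70
Ash → Sutton → Oak → Larch → Ivy → Spruce → Ash: 13+31+11+10+7+12 = 84
Ash → Sutton → Spruce → Oak → Ivy → Larch → Ash: 13+23+9+16+10+15 = 86
Ash → Sutton → Spruce → Oak → Larch → Ivy → Ash: 13+23+9+11+10+5 = 71
Ash → Sutton → Spruce → Ivy → Oak → Larch → Ash: 13+23+7+16+11+15 = 85
Ash → Sutton → Spruce → Ivy → Larch → Oak → Ash: 13+23+7+10+11+21 = 85
Ash → Sutton → Spruce → Larch → Oak → Ivy → Ash: 13+23+3+11+16+5 = 71
Ash → Sutton → Spruce → Larch → Ivy → Oak → Ash: 13+23+3+10+16+21 = 86
Ash → Sutton → Ivy → Oak → Spruce → Larch → Ash: 13+18+16+9+3+15 = 74
Ash → Sutton → Ivy → Oak → Larch → Spruce → Ash: 13+18+16+11+3+12 = 73
… (46 more)
The minimum is 70.
One optimal route: Ash → Sutton → Oak → Larch → Spruce → Ivy → Ash (or its reverse).

Minimum total distance: 70 m.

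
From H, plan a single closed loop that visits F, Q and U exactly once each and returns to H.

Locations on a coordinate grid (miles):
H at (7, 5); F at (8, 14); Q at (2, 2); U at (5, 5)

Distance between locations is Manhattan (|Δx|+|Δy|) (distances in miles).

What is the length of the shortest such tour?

Minimum total distance: 36 miles.

With 3 stops there are 3!/2 = 3 distinct round trips (a route and its reverse cost the same).
H-F-Q-U-H: 10+18+6+2 = 36
H-F-U-Q-H: 10+12+6+8 = 36
H-Q-F-U-H: 8+18+12+2 = 40
The minimum is 36.
One optimal route: H → F → Q → U → H (or its reverse).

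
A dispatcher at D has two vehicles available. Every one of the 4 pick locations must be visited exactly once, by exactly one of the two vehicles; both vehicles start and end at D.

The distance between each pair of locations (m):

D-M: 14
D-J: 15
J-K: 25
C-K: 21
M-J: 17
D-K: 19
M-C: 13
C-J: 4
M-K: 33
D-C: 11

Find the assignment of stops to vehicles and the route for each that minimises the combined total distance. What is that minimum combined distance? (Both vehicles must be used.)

Check every non-empty split of the stops between the two vehicles; for each half take its own optimal tour:
  {M} + {C, J, K}: 28 + 59 = 87
  {C} + {M, J, K}: 22 + 75 = 97
  {M, C} + {J, K}: 38 + 59 = 97
  {J} + {M, C, K}: 30 + 67 = 97
  {M, J} + {C, K}: 46 + 51 = 97
  {C, J} + {M, K}: 30 + 66 = 96
  … (7 splits in total)
  {M, C, J} + {K}: 46 + 38 = 84  ← best
Best: vehicle 1 D → M → C → J → D = 46; vehicle 2 D → K → D = 38; combined 84.

84 m — the smallest possible combined total.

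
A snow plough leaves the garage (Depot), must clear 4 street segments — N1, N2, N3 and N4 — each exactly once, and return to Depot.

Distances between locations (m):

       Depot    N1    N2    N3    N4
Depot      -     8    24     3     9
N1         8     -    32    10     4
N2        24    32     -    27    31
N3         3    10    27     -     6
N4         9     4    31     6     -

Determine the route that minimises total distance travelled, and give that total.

69 m — the shortest possible round trip.

There are 12 distinct closed tours to check (reversals are equivalent).
Depot - N1 - N2 - N3 - N4 - Depot: 8+32+27+6+9 = 82
Depot - N1 - N2 - N4 - N3 - Depot: 8+32+31+6+3 = 80
Depot - N1 - N3 - N2 - N4 - Depot: 8+10+27+31+9 = 85
Depot - N1 - N3 - N4 - N2 - Depot: 8+10+6+31+24 = 79
Depot - N1 - N4 - N2 - N3 - Depot: 8+4+31+27+3 = 73
Depot - N1 - N4 - N3 - N2 - Depot: 8+4+6+27+24 = 69
Depot - N2 - N1 - N3 - N4 - Depot: 24+32+10+6+9 = 81
Depot - N2 - N1 - N4 - N3 - Depot: 24+32+4+6+3 = 69
Depot - N2 - N3 - N1 - N4 - Depot: 24+27+10+4+9 = 74
Depot - N2 - N4 - N1 - N3 - Depot: 24+31+4+10+3 = 72
Depot - N3 - N1 - N2 - N4 - Depot: 3+10+32+31+9 = 85
Depot - N3 - N2 - N1 - N4 - Depot: 3+27+32+4+9 = 75
The minimum is 69.
One optimal route: Depot → N1 → N4 → N3 → N2 → Depot (or its reverse).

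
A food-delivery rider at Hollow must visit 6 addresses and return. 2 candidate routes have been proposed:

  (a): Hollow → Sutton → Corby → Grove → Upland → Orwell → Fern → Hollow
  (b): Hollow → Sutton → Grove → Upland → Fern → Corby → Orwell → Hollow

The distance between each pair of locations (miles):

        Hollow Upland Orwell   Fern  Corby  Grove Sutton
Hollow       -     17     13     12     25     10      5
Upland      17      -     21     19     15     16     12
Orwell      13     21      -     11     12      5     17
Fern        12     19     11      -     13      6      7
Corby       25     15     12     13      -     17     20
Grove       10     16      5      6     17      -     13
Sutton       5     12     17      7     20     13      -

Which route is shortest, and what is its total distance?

(a): 5 + 20 + 17 + 16 + 21 + 11 + 12 = 102
(b): 5 + 13 + 16 + 19 + 13 + 12 + 13 = 91

Shortest is (b), total 91 miles.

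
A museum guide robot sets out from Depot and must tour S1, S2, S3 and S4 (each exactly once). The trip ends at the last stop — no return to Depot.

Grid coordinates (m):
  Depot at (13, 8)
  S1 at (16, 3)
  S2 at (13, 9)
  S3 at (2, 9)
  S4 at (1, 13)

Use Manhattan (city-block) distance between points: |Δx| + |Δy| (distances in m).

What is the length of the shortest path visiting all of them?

There are 4! = 24 possible orderings.
Depot→S1→S2→S3→S4: 8+9+11+5 = 33
Depot→S1→S2→S4→S3: 8+9+16+5 = 38
Depot→S1→S3→S2→S4: 8+20+11+16 = 55
Depot→S1→S3→S4→S2: 8+20+5+16 = 49
Depot→S1→S4→S2→S3: 8+25+16+11 = 60
Depot→S1→S4→S3→S2: 8+25+5+11 = 49
Depot→S2→S1→S3→S4: 1+9+20+5 = 35
Depot→S2→S1→S4→S3: 1+9+25+5 = 40
Depot→S2→S3→S1→S4: 1+11+20+25 = 57
Depot→S2→S3→S4→S1: 1+11+5+25 = 42
Depot→S2→S4→S1→S3: 1+16+25+20 = 62
Depot→S2→S4→S3→S1: 1+16+5+20 = 42
Depot→S3→S1→S2→S4: 12+20+9+16 = 57
Depot→S3→S1→S4→S2: 12+20+25+16 = 73
… (10 more)
The minimum is 33.
One shortest path: Depot → S1 → S2 → S3 → S4.

Shortest open route: 33 m.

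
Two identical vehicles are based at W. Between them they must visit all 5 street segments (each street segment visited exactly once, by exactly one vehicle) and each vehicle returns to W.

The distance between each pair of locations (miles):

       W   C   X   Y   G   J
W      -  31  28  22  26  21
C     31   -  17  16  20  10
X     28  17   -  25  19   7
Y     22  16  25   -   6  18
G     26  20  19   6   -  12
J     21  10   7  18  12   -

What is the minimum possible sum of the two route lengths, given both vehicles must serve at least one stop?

Check every non-empty split of the stops between the two vehicles; for each half take its own optimal tour:
  {C} + {X, Y, G, J}: 62 + 75 = 137
  {X} + {C, Y, G, J}: 56 + 79 = 135
  {C, X} + {Y, G, J}: 76 + 61 = 137
  {Y} + {C, X, G, J}: 44 + 91 = 135
  {C, Y} + {X, G, J}: 69 + 73 = 142
  {X, Y} + {C, G, J}: 75 + 77 = 152
  … (15 splits in total)
  {Y, G} + {C, X, J}: 54 + 76 = 130  ← best
Best: vehicle 1 W → Y → G → W = 54; vehicle 2 W → C → X → J → W = 76; combined 130.

130 miles — the smallest possible combined total.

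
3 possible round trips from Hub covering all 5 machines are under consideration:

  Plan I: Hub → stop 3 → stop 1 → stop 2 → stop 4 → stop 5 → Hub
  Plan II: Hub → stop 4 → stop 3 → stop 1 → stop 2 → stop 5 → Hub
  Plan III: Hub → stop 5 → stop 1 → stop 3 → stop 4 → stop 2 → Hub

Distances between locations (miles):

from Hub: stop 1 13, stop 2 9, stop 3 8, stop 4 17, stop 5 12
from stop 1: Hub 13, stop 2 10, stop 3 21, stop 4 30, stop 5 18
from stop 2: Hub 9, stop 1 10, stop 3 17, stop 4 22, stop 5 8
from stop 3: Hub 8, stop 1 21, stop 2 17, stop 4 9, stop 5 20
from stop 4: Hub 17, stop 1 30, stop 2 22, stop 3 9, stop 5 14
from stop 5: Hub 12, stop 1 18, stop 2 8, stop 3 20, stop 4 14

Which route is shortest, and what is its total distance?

Plan I: 8 + 21 + 10 + 22 + 14 + 12 = 87
Plan II: 17 + 9 + 21 + 10 + 8 + 12 = 77
Plan III: 12 + 18 + 21 + 9 + 22 + 9 = 91

Shortest is Plan II, total 77 miles.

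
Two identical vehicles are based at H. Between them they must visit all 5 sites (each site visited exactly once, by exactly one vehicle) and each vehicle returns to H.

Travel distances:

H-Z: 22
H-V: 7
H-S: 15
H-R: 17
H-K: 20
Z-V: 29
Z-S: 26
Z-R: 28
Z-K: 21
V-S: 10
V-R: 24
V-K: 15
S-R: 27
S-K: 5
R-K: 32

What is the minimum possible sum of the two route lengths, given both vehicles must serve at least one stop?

99 — the smallest possible combined total.

Check every non-empty split of the stops between the two vehicles; for each half take its own optimal tour:
  {Z} + {V, S, R, K}: 44 + 71 = 115
  {V} + {Z, S, R, K}: 14 + 86 = 100
  {Z, V} + {S, R, K}: 58 + 69 = 127
  {S} + {Z, V, R, K}: 30 + 88 = 118
  {Z, S} + {V, R, K}: 63 + 71 = 134
  {V, S} + {Z, R, K}: 32 + 86 = 118
  … (15 splits in total)
  {R} + {Z, V, S, K}: 34 + 65 = 99  ← best
Best: vehicle 1 H → R → H = 34; vehicle 2 H → Z → K → S → V → H = 65; combined 99.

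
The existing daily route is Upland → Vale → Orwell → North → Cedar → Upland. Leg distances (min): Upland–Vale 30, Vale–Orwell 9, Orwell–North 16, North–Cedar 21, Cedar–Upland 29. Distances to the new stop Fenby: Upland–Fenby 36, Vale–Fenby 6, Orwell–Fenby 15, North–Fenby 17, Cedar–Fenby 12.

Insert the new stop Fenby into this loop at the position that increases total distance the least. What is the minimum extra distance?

Insertion cost between consecutive stops i–j is d(i,Fenby) + d(Fenby,j) − d(i,j):
  between Upland and Vale: 36 + 6 − 30 = 12
  between Vale and Orwell: 6 + 15 − 9 = 12
  between Orwell and North: 15 + 17 − 16 = 16
  between North and Cedar: 17 + 12 − 21 = 8
  between Cedar and Upland: 12 + 36 − 29 = 19
Cheapest insertion is between North and Cedar, adding 8.
New total = 105 + 8 = 113.

+8 min — insert Fenby between North and Cedar.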